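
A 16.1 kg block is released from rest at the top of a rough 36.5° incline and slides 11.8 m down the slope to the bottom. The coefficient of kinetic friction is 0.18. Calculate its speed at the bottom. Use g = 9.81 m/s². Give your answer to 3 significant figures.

Work–energy: mg(L sinθ) − μ_k(mg cosθ)L = ½mv²
mgh = mgL sinθ = (16.1)(9.81)(11.8)sin36.5° = 1108.6 J
W_f = μ_k mg cosθ · L = (0.18)(16.1)(9.81)cos36.5°·11.8 = 269.7 J
½mv² = 1108.6 − 269.7 = 838.91 J
v = √(2 × 838.91/16.1) = 10.21 m/s

v = 10.2 m/s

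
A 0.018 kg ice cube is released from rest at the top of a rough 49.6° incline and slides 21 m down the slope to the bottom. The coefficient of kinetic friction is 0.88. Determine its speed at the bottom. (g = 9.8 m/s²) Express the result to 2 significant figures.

Taking the bottom as reference, mgh = ½mv² + μ_k N L with h = L sinθ, N = mg cosθ:
mgh = mgL sinθ = (0.018)(9.8)(21)sin49.6° = 2.8210 J
W_f = μ_k mg cosθ · L = (0.88)(0.018)(9.8)cos49.6°·21 = 2.113 J
½mv² = 2.8210 − 2.113 = 0.70825 J
v = √(2 × 0.70825/0.018) = 8.871 m/s

v = 8.9 m/s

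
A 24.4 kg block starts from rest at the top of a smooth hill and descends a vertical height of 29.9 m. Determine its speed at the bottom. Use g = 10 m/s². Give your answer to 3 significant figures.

Mechanical energy is conserved (no friction): mgh = ½mv²
v = √(2gh) = √(2 × 10 × 29.9) = √598.00 = 24.45 m/s

v = 24.5 m/s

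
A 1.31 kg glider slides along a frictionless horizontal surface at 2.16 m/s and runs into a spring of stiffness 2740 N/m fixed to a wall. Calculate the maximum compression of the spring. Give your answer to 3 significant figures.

Conservation of energy between contact and max compression: ½mv² = ½kx²
x = v√(m/k) = 2.16 × √(1.31/2740) = 0.04723 m

x = 0.0472 m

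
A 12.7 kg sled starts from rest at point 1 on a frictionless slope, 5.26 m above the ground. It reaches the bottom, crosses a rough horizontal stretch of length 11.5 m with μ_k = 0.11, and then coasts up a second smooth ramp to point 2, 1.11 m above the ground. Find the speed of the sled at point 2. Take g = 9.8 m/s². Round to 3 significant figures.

v = 7.52 m/s

Energy at 1: mgh₁ = (12.7)(9.8)(5.26) = 654.66 J
Friction loss: W_f = μ_k mg d = 157.4 J
At 2: ½mv² + mgh₂ = mgh₁ − W_f
½mv² = 654.66 − 157.4 − 138.15 = 359.07 J
v = √(2 × 359.07/12.7) = 7.520 m/s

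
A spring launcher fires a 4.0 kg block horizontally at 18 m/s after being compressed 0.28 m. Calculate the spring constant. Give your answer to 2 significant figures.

Spring PE at full compression equals KE at release: ½kx² = ½mv²
k = mv²/x² = (4.0)(18)²/(0.28)² = 16531 N/m

k = 17000 N/m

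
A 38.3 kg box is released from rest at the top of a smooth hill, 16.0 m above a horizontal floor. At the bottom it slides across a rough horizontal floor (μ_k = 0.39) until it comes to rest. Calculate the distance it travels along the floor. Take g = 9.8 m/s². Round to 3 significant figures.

Applying the work–energy principle:
At rest all PE has been dissipated by friction: mgh = μ_k m g d
d = h/μ_k = 16.0/0.39 = 41.03 m

d = 41.0 m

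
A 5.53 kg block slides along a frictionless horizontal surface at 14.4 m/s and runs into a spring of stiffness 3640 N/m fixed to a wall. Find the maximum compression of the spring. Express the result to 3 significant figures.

At max compression the block is momentarily at rest: ½mv² = ½kx²
x = v√(m/k) = 14.4 × √(5.53/3640) = 0.5613 m

x = 0.561 m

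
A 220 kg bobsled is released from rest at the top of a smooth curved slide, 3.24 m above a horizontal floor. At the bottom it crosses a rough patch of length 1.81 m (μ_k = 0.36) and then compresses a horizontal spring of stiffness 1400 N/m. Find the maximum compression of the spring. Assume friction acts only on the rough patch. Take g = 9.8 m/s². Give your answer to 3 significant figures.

x = 2.82 m

Initial energy: E₁ = mgh = (220)(9.8)(3.24) = 6985.4 J
Friction removes W_f = μ_k mg d = (0.36)(220)(9.8)(1.81) = 1405 J
Energy reaching the spring: E = 6985.4 − 1405 = 5580.6 J
At max compression ½kx² = E ⇒ x = √(2E/k) = √(2 × 5580.6/1400) = 2.824 m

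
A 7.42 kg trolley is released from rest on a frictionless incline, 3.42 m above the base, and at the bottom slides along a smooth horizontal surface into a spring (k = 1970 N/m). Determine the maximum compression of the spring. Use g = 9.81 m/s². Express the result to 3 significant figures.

x = 0.503 m

At max compression the trolley is momentarily at rest: mgh = ½kx²
x = √(2mgh/k) = √(2 × 7.42 × 9.81 × 3.42 / 1970) = 0.5027 m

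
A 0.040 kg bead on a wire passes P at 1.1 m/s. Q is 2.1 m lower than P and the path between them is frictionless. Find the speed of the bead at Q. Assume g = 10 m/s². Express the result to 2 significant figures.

Energy conservation between the two points: ½mv₀² + mgh = ½mv²
v² = v₀² + 2gh = (1.1)² + 2(10)(2.1) = 43.210
v = √43.210 = 6.573 m/s

v = 6.6 m/s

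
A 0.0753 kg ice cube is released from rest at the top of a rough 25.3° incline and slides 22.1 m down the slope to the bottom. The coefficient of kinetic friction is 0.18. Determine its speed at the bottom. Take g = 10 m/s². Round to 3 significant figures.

v = 10.8 m/s

Taking the bottom as reference, mgh = ½mv² + μ_k N L with h = L sinθ, N = mg cosθ:
mgh = mgL sinθ = (0.0753)(10)(22.1)sin25.3° = 7.1118 J
W_f = μ_k mg cosθ · L = (0.18)(0.0753)(10)cos25.3°·22.1 = 2.708 J
½mv² = 7.1118 − 2.708 = 4.4037 J
v = √(2 × 4.4037/0.0753) = 10.81 m/s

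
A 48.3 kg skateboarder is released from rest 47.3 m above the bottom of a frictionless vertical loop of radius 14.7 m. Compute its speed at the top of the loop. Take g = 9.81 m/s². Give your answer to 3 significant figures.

v = 18.7 m/s

Energy conservation: mgh = ½mv_top² + mg(2r)
v_top² = 2g(h − 2r) = 2(9.81)(47.3 − 29.40) = 351.2
v_top = 18.74 m/s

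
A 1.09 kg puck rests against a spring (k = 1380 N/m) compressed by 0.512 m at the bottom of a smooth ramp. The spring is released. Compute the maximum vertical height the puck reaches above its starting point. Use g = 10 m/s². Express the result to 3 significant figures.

All spring PE becomes gravitational PE at the highest point: ½kx² = mgh
h = kx²/(2mg) = (1380)(0.512)²/(2 × 1.09 × 10) = 16.59 m

h = 16.6 m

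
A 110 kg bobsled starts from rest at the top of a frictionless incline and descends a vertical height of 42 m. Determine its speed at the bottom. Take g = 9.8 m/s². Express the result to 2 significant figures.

v = 29 m/s

Energy conservation between the two points: mgh = ½mv²
The mass cancels from both sides.
v = √(2gh) = √(2 × 9.8 × 42) = √823.20 = 28.69 m/s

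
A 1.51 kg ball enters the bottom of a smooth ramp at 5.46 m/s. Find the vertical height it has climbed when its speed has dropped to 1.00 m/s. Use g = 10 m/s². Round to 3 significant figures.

h = 1.44 m

Energy balance between the two points: ½mv₁² = ½mv₂² + mgh
h = (v₁² − v₂²)/(2g) = (5.46² − 1.00²)/(2 × 10) = 1.441 m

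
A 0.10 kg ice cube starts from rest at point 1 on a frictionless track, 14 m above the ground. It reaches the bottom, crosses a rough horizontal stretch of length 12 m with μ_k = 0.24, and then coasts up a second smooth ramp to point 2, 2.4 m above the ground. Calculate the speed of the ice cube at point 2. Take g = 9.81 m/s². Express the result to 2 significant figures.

v = 13 m/s

Energy at 1: mgh₁ = (0.10)(9.81)(14) = 13.734 J
Friction loss: W_f = μ_k mg d = 2.825 J
At 2: ½mv² + mgh₂ = mgh₁ − W_f
½mv² = 13.734 − 2.825 − 2.3544 = 8.5543 J
v = √(2 × 8.5543/0.10) = 13.08 m/s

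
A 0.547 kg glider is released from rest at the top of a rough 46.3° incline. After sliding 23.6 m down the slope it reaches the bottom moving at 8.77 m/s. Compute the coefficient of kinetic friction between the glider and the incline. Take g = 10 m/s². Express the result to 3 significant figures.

mgh = ½mv² + μ_k (mg cosθ) L, with h = L sinθ
mgL sinθ = 93.329 J; ½mv² = 21.036 J
W_f = 93.329 − 21.036 = 72.29 J
μ_k = W_f/(mg cosθ · L) = 72.29/(3.779 × 23.6) = 0.8106

μ_k = 0.811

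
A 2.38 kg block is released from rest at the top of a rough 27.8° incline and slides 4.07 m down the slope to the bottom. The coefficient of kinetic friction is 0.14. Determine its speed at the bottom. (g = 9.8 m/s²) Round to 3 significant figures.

Energy: mgh = ½mv² + W_f, with h = L sinθ and W_f = μ_k (mg cosθ) L
mgh = mgL sinθ = (2.38)(9.8)(4.07)sin27.8° = 44.273 J
W_f = μ_k mg cosθ · L = (0.14)(2.38)(9.8)cos27.8°·4.07 = 11.76 J
½mv² = 44.273 − 11.76 = 32.517 J
v = √(2 × 32.517/2.38) = 5.227 m/s

v = 5.23 m/s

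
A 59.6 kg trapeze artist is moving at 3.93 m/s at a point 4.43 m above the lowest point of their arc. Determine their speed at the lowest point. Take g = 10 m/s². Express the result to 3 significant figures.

Equating total energy at the two states: ½mv₀² + mgh = ½mv²
The mass cancels from both sides.
v² = v₀² + 2gh = (3.93)² + 2(10)(4.43) = 104.04
v = √104.04 = 10.20 m/s

v = 10.2 m/s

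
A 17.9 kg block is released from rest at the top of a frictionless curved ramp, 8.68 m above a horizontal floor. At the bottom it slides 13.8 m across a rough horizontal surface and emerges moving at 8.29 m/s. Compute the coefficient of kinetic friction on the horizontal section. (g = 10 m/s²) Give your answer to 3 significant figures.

μ_k = 0.380

Energy bookkeeping (friction removes W_f = μ_k N d):
mgh = ½mv² + μ_k m g d
mgh = 1553.7 J; ½mv² = 615.08 J
W_f = 1553.7 − 615.08 = 938.6 J
μ_k = W_f/(mg·d) = 938.6/(179.0 × 13.8) = 0.3800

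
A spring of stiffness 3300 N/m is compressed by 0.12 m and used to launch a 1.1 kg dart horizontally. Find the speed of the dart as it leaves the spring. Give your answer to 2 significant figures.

v = 6.6 m/s

Conservation of energy: ½kx² = ½mv²
v = x√(k/m) = 0.12 × √(3300/1.1) = 6.573 m/s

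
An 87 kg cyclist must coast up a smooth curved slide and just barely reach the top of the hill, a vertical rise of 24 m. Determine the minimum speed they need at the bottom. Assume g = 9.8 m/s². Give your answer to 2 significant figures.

At the top they are momentarily at rest, so all KE converts to PE: ½mv² = mgh
v = √(2gh) = √(2 × 9.8 × 24) = 21.69 m/s

v = 22 m/s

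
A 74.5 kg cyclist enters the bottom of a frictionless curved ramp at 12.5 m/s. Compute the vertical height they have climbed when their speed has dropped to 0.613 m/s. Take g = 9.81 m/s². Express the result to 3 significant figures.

Energy balance between the two points: ½mv₁² = ½mv₂² + mgh
h = (v₁² − v₂²)/(2g) = (12.5² − 0.613²)/(2 × 9.81) = 7.945 m

h = 7.94 m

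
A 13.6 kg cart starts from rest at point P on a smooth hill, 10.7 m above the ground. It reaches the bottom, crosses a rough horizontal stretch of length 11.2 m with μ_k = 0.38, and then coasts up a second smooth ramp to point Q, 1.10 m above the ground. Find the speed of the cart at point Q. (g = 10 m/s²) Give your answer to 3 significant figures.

v = 10.3 m/s

Energy at P: mgh₁ = (13.6)(10)(10.7) = 1455.2 J
Friction loss: W_f = μ_k mg d = 578.8 J
At Q: ½mv² + mgh₂ = mgh₁ − W_f
½mv² = 1455.2 − 578.8 − 149.60 = 726.78 J
v = √(2 × 726.78/13.6) = 10.34 m/s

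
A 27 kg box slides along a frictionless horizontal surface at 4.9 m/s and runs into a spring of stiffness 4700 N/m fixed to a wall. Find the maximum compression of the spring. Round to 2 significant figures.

x = 0.37 m

At max compression the box is momentarily at rest: ½mv² = ½kx²
x = v√(m/k) = 4.9 × √(27/4700) = 0.3714 m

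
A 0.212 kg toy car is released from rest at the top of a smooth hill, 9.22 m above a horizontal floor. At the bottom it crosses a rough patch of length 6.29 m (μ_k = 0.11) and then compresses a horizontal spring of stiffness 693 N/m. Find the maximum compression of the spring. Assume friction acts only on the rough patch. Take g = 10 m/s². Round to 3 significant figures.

x = 0.228 m

Initial energy: E₁ = mgh = (0.212)(10)(9.22) = 19.546 J
Friction removes W_f = μ_k mg d = (0.11)(0.212)(10)(6.29) = 1.467 J
Energy reaching the spring: E = 19.546 − 1.467 = 18.080 J
At max compression ½kx² = E ⇒ x = √(2E/k) = √(2 × 18.080/693) = 0.2284 m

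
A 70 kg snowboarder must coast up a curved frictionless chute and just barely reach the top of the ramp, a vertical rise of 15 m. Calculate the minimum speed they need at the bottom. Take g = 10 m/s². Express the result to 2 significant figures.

v = 17 m/s

At the top they are momentarily at rest, so all KE converts to PE: ½mv² = mgh
v = √(2gh) = √(2 × 10 × 15) = 17.32 m/s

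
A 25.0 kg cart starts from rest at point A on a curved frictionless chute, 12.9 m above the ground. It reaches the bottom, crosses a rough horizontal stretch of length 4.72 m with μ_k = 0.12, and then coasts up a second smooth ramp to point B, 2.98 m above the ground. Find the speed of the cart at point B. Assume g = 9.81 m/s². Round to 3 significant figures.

v = 13.5 m/s

Energy at A: mgh₁ = (25.0)(9.81)(12.9) = 3163.7 J
Friction loss: W_f = μ_k mg d = 138.9 J
At B: ½mv² + mgh₂ = mgh₁ − W_f
½mv² = 3163.7 − 138.9 − 730.85 = 2294.0 J
v = √(2 × 2294.0/25.0) = 13.55 m/s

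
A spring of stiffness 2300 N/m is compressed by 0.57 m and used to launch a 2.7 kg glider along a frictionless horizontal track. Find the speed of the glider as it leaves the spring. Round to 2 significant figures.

v = 17 m/s

Spring PE converts entirely to kinetic energy: ½kx² = ½mv²
v = x√(k/m) = 0.57 × √(2300/2.7) = 16.64 m/s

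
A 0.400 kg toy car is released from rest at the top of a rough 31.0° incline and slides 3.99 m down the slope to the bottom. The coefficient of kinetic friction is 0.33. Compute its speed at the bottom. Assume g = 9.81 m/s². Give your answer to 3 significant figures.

v = 4.26 m/s

Work–energy: mg(L sinθ) − μ_k(mg cosθ)L = ½mv²
mgh = mgL sinθ = (0.400)(9.81)(3.99)sin31.0° = 8.0638 J
W_f = μ_k mg cosθ · L = (0.33)(0.400)(9.81)cos31.0°·3.99 = 4.429 J
½mv² = 8.0638 − 4.429 = 3.6351 J
v = √(2 × 3.6351/0.400) = 4.263 m/s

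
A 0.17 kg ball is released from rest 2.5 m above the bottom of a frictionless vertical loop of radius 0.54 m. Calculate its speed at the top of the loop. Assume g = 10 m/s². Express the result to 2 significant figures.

Energy conservation: mgh = ½mv_top² + mg(2r)
v_top² = 2g(h − 2r) = 2(10)(2.5 − 1.080) = 28.40
v_top = 5.329 m/s

v = 5.3 m/s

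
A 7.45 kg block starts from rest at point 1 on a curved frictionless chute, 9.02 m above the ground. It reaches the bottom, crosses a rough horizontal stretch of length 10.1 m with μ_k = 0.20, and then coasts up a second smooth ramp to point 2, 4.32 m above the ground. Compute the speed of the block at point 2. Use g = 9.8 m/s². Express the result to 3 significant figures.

v = 7.25 m/s

Energy at 1: mgh₁ = (7.45)(9.8)(9.02) = 658.55 J
Friction loss: W_f = μ_k mg d = 147.5 J
At 2: ½mv² + mgh₂ = mgh₁ − W_f
½mv² = 658.55 − 147.5 − 315.40 = 195.67 J
v = √(2 × 195.67/7.45) = 7.248 m/s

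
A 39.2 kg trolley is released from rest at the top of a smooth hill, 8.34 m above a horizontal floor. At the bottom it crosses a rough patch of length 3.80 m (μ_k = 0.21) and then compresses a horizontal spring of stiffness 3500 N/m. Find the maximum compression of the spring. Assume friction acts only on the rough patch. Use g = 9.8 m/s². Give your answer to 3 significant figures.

Initial energy: E₁ = mgh = (39.2)(9.8)(8.34) = 3203.9 J
Friction removes W_f = μ_k mg d = (0.21)(39.2)(9.8)(3.80) = 306.6 J
Energy reaching the spring: E = 3203.9 − 306.6 = 2897.3 J
At max compression ½kx² = E ⇒ x = √(2E/k) = √(2 × 2897.3/3500) = 1.287 m

x = 1.29 m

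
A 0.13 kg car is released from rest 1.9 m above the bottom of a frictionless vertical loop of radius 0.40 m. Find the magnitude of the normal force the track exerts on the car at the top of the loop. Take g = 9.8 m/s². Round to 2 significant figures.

N = 5.7 N

Energy from release to top (height 2r): mgh = ½mv_top² + mg(2r)
v_top² = 2g(h − 2r) = 2(9.8)(1.9 − 0.8000) = 21.560 m²/s²
At the top, both N and weight point toward the centre: N + mg = mv_top²/r
N = m(v_top²/r − g) = 0.13(21.560/0.40 − 9.8) = 5.733 N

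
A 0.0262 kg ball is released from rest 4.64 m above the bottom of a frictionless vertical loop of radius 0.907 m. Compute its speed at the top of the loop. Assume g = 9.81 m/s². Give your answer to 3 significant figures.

Energy conservation: mgh = ½mv_top² + mg(2r)
v_top² = 2g(h − 2r) = 2(9.81)(4.64 − 1.814) = 55.45
v_top = 7.446 m/s

v = 7.45 m/s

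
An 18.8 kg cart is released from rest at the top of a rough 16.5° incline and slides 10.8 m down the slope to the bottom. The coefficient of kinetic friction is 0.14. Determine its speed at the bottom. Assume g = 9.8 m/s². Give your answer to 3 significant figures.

v = 5.63 m/s

Energy: mgh = ½mv² + W_f, with h = L sinθ and W_f = μ_k (mg cosθ) L
mgh = mgL sinθ = (18.8)(9.8)(10.8)sin16.5° = 565.13 J
W_f = μ_k mg cosθ · L = (0.14)(18.8)(9.8)cos16.5°·10.8 = 267.1 J
½mv² = 565.13 − 267.1 = 298.03 J
v = √(2 × 298.03/18.8) = 5.631 m/s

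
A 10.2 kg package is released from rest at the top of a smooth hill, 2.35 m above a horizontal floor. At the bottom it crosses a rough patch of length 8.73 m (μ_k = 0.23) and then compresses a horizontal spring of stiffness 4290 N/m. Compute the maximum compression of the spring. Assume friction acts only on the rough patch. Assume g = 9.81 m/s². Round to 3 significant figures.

x = 0.126 m

Initial energy: E₁ = mgh = (10.2)(9.81)(2.35) = 235.15 J
Friction removes W_f = μ_k mg d = (0.23)(10.2)(9.81)(8.73) = 200.9 J
Energy reaching the spring: E = 235.15 − 200.9 = 34.231 J
At max compression ½kx² = E ⇒ x = √(2E/k) = √(2 × 34.231/4290) = 0.1263 m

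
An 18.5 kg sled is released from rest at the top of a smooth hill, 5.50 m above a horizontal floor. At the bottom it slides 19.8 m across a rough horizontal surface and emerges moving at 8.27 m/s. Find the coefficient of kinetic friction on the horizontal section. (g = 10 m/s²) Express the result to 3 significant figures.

μ_k = 0.105

Energy at the top = energy at the end + work done against friction:
mgh = ½mv² + μ_k m g d
mgh = 1017.5 J; ½mv² = 632.63 J
W_f = 1017.5 − 632.63 = 384.9 J
μ_k = W_f/(mg·d) = 384.9/(185.0 × 19.8) = 0.1051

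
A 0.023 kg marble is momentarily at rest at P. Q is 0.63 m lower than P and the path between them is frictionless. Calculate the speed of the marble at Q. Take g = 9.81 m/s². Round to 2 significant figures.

Energy conservation between the two points: mgh = ½mv²
v = √(2gh) = √(2 × 9.81 × 0.63) = √12.361 = 3.516 m/s

v = 3.5 m/s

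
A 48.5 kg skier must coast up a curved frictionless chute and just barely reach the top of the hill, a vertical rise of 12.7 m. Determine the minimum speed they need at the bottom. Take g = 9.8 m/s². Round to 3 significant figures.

At the top they are momentarily at rest, so all KE converts to PE: ½mv² = mgh
v = √(2gh) = √(2 × 9.8 × 12.7) = 15.78 m/s

v = 15.8 m/s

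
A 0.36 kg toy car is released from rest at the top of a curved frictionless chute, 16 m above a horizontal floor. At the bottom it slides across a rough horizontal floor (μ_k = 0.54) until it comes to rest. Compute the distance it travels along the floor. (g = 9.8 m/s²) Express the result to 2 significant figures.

Energy at the top = energy at the end + work done against friction:
At rest all PE has been dissipated by friction: mgh = μ_k m g d
d = h/μ_k = 16/0.54 = 29.63 m

d = 30 m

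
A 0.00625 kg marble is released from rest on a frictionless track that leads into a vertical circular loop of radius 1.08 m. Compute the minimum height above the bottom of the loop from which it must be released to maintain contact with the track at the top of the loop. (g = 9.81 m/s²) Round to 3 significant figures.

At the top, for minimum speed gravity alone supplies the centripetal force: mg = mv_top²/r ⇒ v_top² = gr = 10.59 m²/s²
Energy conservation from release height h to the top (height 2r): mgh = ½mv_top² + mg(2r)
h = v_top²/(2g) + 2r = r/2 + 2r = 5r/2 = 2.700 m

h = 2.70 m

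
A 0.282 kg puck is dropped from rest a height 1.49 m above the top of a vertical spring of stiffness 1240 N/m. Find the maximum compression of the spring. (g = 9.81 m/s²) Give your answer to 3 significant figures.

x = 0.0838 m

Let x be the compression. The total drop is H + x, and the puck is instantaneously at rest at max compression, so energy conservation gives:
mg(H + x) = ½kx²
½(1240)x² − (0.282)(9.81)x − (0.282)(9.81)(1.49) = 0
620.0x² − 2.766x − 4.122 = 0
x = [2.766 + √(7.653 + 10222)]/(2 × 620.0) = 0.08380 m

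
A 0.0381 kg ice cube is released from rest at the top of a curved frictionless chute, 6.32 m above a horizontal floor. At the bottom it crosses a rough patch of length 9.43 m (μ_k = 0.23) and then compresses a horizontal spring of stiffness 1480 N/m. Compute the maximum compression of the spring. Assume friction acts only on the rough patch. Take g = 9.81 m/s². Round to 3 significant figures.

x = 0.0458 m

Initial energy: E₁ = mgh = (0.0381)(9.81)(6.32) = 2.3622 J
Friction removes W_f = μ_k mg d = (0.23)(0.0381)(9.81)(9.43) = 0.8107 J
Energy reaching the spring: E = 2.3622 − 0.8107 = 1.5515 J
At max compression ½kx² = E ⇒ x = √(2E/k) = √(2 × 1.5515/1480) = 0.04579 m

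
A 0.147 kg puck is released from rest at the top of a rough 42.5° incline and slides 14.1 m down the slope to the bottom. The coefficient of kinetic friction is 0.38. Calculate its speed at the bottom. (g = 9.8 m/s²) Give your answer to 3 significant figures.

v = 10.5 m/s

Work–energy: mg(L sinθ) − μ_k(mg cosθ)L = ½mv²
mgh = mgL sinθ = (0.147)(9.8)(14.1)sin42.5° = 13.723 J
W_f = μ_k mg cosθ · L = (0.38)(0.147)(9.8)cos42.5°·14.1 = 5.691 J
½mv² = 13.723 − 5.691 = 8.0321 J
v = √(2 × 8.0321/0.147) = 10.45 m/s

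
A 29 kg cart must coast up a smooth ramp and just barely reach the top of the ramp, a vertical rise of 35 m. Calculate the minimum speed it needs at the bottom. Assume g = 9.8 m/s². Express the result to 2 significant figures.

v = 26 m/s

At the top it is momentarily at rest, so all KE converts to PE: ½mv² = mgh
v = √(2gh) = √(2 × 9.8 × 35) = 26.19 m/s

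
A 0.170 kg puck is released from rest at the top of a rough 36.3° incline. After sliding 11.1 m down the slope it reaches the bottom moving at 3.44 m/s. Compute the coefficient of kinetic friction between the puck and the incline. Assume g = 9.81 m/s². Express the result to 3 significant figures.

μ_k = 0.667

The energy dissipated by friction is the PE lost minus the KE gained:
mgL sinθ = 10.959 J; ½mv² = 1.0059 J
W_f = 10.959 − 1.0059 = 9.953 J
μ_k = W_f/(mg cosθ · L) = 9.953/(1.344 × 11.1) = 0.6672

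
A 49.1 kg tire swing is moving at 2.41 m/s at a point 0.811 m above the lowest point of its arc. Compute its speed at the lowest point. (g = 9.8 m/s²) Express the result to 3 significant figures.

v = 4.66 m/s

Energy conservation between the two points: ½mv₀² + mgh = ½mv²
The mass cancels from both sides.
v² = v₀² + 2gh = (2.41)² + 2(9.8)(0.811) = 21.704
v = √21.704 = 4.659 m/s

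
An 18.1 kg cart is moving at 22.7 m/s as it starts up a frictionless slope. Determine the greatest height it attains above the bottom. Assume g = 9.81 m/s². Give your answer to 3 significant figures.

h = 26.3 m

Setting KE at the bottom equal to PE gained: ½mv² = mgh
h = v²/(2g) = 22.7²/(2 × 9.81) = 26.26 m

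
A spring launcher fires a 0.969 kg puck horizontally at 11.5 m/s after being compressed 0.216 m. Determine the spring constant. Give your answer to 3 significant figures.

Spring PE at full compression equals KE at release: ½kx² = ½mv²
k = mv²/x² = (0.969)(11.5)²/(0.216)² = 2747 N/m

k = 2750 N/m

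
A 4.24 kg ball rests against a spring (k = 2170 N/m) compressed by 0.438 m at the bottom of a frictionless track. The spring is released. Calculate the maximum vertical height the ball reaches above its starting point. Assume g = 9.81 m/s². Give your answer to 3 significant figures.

Energy conservation from release to the highest point: ½kx² = mgh
h = kx²/(2mg) = (2170)(0.438)²/(2 × 4.24 × 9.81) = 5.004 m

h = 5.00 m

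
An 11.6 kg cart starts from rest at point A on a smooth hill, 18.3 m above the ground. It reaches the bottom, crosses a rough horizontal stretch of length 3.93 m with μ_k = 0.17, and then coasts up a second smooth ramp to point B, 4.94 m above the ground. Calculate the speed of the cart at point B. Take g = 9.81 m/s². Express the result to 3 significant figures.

Energy at A: mgh₁ = (11.6)(9.81)(18.3) = 2082.5 J
Friction loss: W_f = μ_k mg d = 76.03 J
At B: ½mv² + mgh₂ = mgh₁ − W_f
½mv² = 2082.5 − 76.03 − 562.15 = 1444.3 J
v = √(2 × 1444.3/11.6) = 15.78 m/s

v = 15.8 m/s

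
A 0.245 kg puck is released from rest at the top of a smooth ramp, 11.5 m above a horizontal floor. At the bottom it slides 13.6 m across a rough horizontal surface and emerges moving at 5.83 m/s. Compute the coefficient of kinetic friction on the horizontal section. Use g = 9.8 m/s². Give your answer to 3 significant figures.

μ_k = 0.718

Energy bookkeeping (friction removes W_f = μ_k N d):
mgh = ½mv² + μ_k m g d
mgh = 27.612 J; ½mv² = 4.1636 J
W_f = 27.612 − 4.1636 = 23.45 J
μ_k = W_f/(mg·d) = 23.45/(2.401 × 13.6) = 0.7181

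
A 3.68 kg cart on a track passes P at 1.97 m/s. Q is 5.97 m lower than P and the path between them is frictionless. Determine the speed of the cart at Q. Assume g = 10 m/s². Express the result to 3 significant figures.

Mechanical energy is conserved (no friction): ½mv₀² + mgh = ½mv²
v² = v₀² + 2gh = (1.97)² + 2(10)(5.97) = 123.28
v = √123.28 = 11.10 m/s

v = 11.1 m/s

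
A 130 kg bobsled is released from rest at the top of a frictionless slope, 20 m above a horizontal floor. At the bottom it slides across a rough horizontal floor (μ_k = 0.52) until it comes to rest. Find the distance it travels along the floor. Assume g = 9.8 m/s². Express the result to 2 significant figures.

d = 38 m

Energy at the top = energy at the end + work done against friction:
At rest all PE has been dissipated by friction: mgh = μ_k m g d
d = h/μ_k = 20/0.52 = 38.46 m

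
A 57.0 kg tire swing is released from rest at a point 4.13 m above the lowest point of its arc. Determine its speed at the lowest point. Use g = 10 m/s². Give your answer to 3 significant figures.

Equating total energy at the two states: mgh = ½mv²
v = √(2gh) = √(2 × 10 × 4.13) = √82.600 = 9.088 m/s

v = 9.09 m/s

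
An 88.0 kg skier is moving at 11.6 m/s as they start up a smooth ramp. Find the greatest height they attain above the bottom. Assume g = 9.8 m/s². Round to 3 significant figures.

Setting KE at the bottom equal to PE gained: ½mv² = mgh
h = v²/(2g) = 11.6²/(2 × 9.8) = 6.865 m

h = 6.87 m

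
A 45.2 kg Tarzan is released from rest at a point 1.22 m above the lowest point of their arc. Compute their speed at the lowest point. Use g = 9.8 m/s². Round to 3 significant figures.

v = 4.89 m/s

Mechanical energy is conserved (no friction): mgh = ½mv²
v = √(2gh) = √(2 × 9.8 × 1.22) = √23.912 = 4.890 m/s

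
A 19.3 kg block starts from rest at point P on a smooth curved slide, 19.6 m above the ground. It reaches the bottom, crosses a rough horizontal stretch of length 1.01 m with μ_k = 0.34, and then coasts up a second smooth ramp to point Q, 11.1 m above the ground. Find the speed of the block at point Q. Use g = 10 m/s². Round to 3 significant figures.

v = 12.8 m/s

Energy at P: mgh₁ = (19.3)(10)(19.6) = 3782.8 J
Friction loss: W_f = μ_k mg d = 66.28 J
At Q: ½mv² + mgh₂ = mgh₁ − W_f
½mv² = 3782.8 − 66.28 − 2142.3 = 1574.2 J
v = √(2 × 1574.2/19.3) = 12.77 m/s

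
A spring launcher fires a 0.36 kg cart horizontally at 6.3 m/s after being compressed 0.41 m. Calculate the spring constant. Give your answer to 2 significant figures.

k = 85 N/m

Spring PE at full compression equals KE at release: ½kx² = ½mv²
k = mv²/x² = (0.36)(6.3)²/(0.41)² = 85.00 N/m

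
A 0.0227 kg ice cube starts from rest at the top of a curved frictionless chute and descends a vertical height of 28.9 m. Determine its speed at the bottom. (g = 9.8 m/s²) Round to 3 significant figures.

v = 23.8 m/s

Equating total energy at the two states: mgh = ½mv²
The mass cancels from both sides.
v = √(2gh) = √(2 × 9.8 × 28.9) = √566.44 = 23.80 m/s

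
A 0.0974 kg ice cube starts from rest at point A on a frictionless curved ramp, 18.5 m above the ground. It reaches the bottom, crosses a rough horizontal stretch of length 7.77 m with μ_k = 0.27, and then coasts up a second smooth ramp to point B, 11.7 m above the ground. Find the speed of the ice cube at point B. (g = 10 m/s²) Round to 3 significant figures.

Energy at A: mgh₁ = (0.0974)(10)(18.5) = 18.019 J
Friction loss: W_f = μ_k mg d = 2.043 J
At B: ½mv² + mgh₂ = mgh₁ − W_f
½mv² = 18.019 − 2.043 − 11.396 = 4.5798 J
v = √(2 × 4.5798/0.0974) = 9.698 m/s

v = 9.70 m/s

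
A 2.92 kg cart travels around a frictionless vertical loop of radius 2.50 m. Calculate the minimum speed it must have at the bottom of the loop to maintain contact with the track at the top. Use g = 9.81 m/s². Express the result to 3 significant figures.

v = 11.1 m/s

At the top: mg = mv_top²/r ⇒ v_top² = gr = 24.53 m²/s²
Energy from bottom to top (height 2r): ½mv_bot² = ½mv_top² + mg(2r)
v_bot² = gr + 4gr = 5gr = 122.6
v_bot = √(5gr) = 11.07 m/s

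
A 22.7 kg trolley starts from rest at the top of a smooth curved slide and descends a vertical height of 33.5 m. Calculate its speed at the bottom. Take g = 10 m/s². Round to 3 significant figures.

v = 25.9 m/s

Mechanical energy is conserved (no friction): mgh = ½mv²
The mass cancels from both sides.
v = √(2gh) = √(2 × 10 × 33.5) = √670.00 = 25.88 m/s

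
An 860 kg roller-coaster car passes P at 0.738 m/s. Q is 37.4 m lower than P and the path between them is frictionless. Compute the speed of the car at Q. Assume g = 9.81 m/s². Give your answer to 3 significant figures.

v = 27.1 m/s

Equating total energy at the two states: ½mv₀² + mgh = ½mv²
v² = v₀² + 2gh = (0.738)² + 2(9.81)(37.4) = 734.33
v = √734.33 = 27.10 m/s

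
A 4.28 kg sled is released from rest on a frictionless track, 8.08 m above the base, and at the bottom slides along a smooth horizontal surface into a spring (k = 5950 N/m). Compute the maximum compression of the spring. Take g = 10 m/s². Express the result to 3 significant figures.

Energy conservation (no friction) from release to max compression: mgh = ½kx²
x = √(2mgh/k) = √(2 × 4.28 × 10 × 8.08 / 5950) = 0.3409 m

x = 0.341 m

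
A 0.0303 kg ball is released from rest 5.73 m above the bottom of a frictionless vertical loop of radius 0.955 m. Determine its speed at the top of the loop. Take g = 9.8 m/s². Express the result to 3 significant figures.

Energy conservation: mgh = ½mv_top² + mg(2r)
v_top² = 2g(h − 2r) = 2(9.8)(5.73 − 1.910) = 74.87
v_top = 8.653 m/s

v = 8.65 m/s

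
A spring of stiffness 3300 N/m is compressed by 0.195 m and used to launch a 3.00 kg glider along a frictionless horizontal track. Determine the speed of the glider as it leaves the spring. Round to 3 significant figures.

v = 6.47 m/s

The glider leaves the spring when the spring is at natural length, so ½kx² = ½mv²
v = x√(k/m) = 0.195 × √(3300/3.00) = 6.467 m/s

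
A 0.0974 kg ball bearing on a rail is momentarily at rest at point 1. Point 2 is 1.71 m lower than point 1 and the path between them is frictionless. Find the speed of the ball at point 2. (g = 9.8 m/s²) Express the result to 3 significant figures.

v = 5.79 m/s

Energy conservation between the two points: mgh = ½mv²
v = √(2gh) = √(2 × 9.8 × 1.71) = √33.516 = 5.789 m/s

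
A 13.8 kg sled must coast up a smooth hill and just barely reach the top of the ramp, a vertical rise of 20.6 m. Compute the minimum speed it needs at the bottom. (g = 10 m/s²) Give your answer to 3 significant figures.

At the top it is momentarily at rest, so all KE converts to PE: ½mv² = mgh
v = √(2gh) = √(2 × 10 × 20.6) = 20.30 m/s

v = 20.3 m/s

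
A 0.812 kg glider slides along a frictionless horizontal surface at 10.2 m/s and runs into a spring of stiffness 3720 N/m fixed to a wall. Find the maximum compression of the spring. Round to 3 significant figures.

x = 0.151 m

All KE is stored as spring PE at maximum compression: ½mv² = ½kx²
x = v√(m/k) = 10.2 × √(0.812/3720) = 0.1507 m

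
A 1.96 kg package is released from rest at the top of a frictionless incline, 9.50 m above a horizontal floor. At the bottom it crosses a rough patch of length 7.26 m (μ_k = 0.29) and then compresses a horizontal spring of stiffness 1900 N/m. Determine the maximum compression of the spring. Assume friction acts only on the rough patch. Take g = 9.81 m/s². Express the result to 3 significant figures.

x = 0.387 m

Initial energy: E₁ = mgh = (1.96)(9.81)(9.50) = 182.66 J
Friction removes W_f = μ_k mg d = (0.29)(1.96)(9.81)(7.26) = 40.48 J
Energy reaching the spring: E = 182.66 − 40.48 = 142.18 J
At max compression ½kx² = E ⇒ x = √(2E/k) = √(2 × 142.18/1900) = 0.3869 m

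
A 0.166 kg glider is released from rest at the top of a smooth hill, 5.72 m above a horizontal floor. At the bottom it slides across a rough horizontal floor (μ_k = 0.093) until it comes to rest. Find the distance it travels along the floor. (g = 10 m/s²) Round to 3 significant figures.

d = 61.5 m

Energy at the top = energy at the end + work done against friction:
At rest all PE has been dissipated by friction: mgh = μ_k m g d
d = h/μ_k = 5.72/0.093 = 61.51 m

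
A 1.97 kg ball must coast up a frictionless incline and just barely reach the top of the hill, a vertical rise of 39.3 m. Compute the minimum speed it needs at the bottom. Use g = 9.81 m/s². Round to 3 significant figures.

At the top it is momentarily at rest, so all KE converts to PE: ½mv² = mgh
v = √(2gh) = √(2 × 9.81 × 39.3) = 27.77 m/s

v = 27.8 m/s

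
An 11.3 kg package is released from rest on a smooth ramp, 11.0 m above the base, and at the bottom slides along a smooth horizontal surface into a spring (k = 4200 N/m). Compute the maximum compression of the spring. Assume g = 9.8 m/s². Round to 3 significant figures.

x = 0.762 m

At max compression the package is momentarily at rest: mgh = ½kx²
x = √(2mgh/k) = √(2 × 11.3 × 9.8 × 11.0 / 4200) = 0.7616 m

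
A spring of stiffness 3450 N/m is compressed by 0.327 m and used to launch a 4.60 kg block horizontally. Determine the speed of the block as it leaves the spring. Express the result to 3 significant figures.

Conservation of energy: ½kx² = ½mv²
v = x√(k/m) = 0.327 × √(3450/4.60) = 8.955 m/s

v = 8.96 m/s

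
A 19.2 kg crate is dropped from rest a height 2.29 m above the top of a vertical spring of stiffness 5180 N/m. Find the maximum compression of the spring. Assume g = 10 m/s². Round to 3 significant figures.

x = 0.451 m

Take the reference level at the top of the uncompressed spring. At max compression the crate has fallen H + x and is momentarily at rest:
mg(H + x) = ½kx²
½(5180)x² − (19.2)(10)x − (19.2)(10)(2.29) = 0
2590x² − 192.0x − 439.7 = 0
x = [192.0 + √(36864 + 4.5551e+06)]/(2 × 2590) = 0.4507 m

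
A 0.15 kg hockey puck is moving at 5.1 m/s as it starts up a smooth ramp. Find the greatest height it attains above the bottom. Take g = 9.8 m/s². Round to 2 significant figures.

By energy conservation, ½mv² = mgh
h = v²/(2g) = 5.1²/(2 × 9.8) = 1.327 m

h = 1.3 m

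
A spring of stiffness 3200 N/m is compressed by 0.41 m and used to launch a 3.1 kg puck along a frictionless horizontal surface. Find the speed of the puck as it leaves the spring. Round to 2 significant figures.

Spring PE converts entirely to kinetic energy: ½kx² = ½mv²
v = x√(k/m) = 0.41 × √(3200/3.1) = 13.17 m/s

v = 13 m/s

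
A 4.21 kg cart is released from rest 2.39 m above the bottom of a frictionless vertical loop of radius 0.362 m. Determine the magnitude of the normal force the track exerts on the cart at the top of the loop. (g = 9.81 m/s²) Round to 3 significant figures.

Energy from release to top (height 2r): mgh = ½mv_top² + mg(2r)
v_top² = 2g(h − 2r) = 2(9.81)(2.39 − 0.7240) = 32.687 m²/s²
At the top, both N and weight point toward the centre: N + mg = mv_top²/r
N = m(v_top²/r − g) = 4.21(32.687/0.362 − 9.81) = 338.8 N

N = 339 N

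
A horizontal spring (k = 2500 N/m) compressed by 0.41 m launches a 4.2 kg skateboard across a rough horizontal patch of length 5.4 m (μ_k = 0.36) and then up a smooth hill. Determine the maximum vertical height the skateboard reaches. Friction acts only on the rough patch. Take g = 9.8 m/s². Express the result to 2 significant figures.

Spring energy: E₀ = ½kx² = ½(2500)(0.41)² = 210.12 J
Friction: W_f = μ_k mg d = (0.36)(4.2)(9.8)(5.4) = 80.02 J
Energy at base of ramp: E = 210.12 − 80.02 = 130.11 J
At max height all remaining energy is PE: mgh = E ⇒ h = E/(mg) = 130.11/(4.2 × 9.8) = 3.161 m

h = 3.2 m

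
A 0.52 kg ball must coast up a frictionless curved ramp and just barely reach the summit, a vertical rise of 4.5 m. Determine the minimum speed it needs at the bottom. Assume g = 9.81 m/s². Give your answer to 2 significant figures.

At the top it is momentarily at rest, so all KE converts to PE: ½mv² = mgh
v = √(2gh) = √(2 × 9.81 × 4.5) = 9.396 m/s

v = 9.4 m/s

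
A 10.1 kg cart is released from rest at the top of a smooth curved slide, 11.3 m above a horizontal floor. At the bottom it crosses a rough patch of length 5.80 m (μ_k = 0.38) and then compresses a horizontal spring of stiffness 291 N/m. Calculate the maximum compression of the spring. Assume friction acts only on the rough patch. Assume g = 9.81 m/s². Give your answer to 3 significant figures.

Initial energy: E₁ = mgh = (10.1)(9.81)(11.3) = 1119.6 J
Friction removes W_f = μ_k mg d = (0.38)(10.1)(9.81)(5.80) = 218.4 J
Energy reaching the spring: E = 1119.6 − 218.4 = 901.24 J
At max compression ½kx² = E ⇒ x = √(2E/k) = √(2 × 901.24/291) = 2.489 m

x = 2.49 m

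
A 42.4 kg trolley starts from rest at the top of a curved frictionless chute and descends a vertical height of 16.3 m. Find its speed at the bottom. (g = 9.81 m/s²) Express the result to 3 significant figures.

v = 17.9 m/s

Mechanical energy is conserved (no friction): mgh = ½mv²
v = √(2gh) = √(2 × 9.81 × 16.3) = √319.81 = 17.88 m/s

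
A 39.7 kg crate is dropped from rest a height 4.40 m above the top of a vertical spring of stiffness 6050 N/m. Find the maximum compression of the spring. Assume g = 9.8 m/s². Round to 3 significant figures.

x = 0.819 m

Let x be the compression. The total drop is H + x, and the crate is instantaneously at rest at max compression, so energy conservation gives:
mg(H + x) = ½kx²
½(6050)x² − (39.7)(9.8)x − (39.7)(9.8)(4.40) = 0
3025x² − 389.1x − 1712 = 0
x = [389.1 + √(151368 + 2.0714e+07)]/(2 × 3025) = 0.8193 m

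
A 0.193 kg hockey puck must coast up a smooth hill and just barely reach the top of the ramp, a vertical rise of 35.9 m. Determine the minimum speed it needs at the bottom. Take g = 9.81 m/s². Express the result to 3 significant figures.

At the top it is momentarily at rest, so all KE converts to PE: ½mv² = mgh
v = √(2gh) = √(2 × 9.81 × 35.9) = 26.54 m/s

v = 26.5 m/s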